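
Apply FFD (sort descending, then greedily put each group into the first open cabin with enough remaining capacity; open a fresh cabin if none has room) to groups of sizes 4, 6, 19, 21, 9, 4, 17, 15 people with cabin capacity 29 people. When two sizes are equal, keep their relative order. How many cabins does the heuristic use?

Sorted descending: 21, 19, 17, 15, 9, 6, 4, 4.
  21 → cabin 1 (new)  [load 21/29]
  19 → cabin 2 (new)  [load 19/29]
  17 → cabin 3 (new)  [load 17/29]
  15 → cabin 4 (new)  [load 15/29]
  9 → cabin 2  [load 28/29]
  6 → cabin 1  [load 27/29]
  4 → cabin 3  [load 21/29]
  4 → cabin 3  [load 25/29]
4 cabins opened.

4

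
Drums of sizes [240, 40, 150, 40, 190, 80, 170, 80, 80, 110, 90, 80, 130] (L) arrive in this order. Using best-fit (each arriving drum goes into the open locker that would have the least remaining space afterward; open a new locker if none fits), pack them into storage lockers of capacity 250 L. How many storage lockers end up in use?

  240 → locker 1 (new)  [load 240/250]
  40 → locker 2 (new)  [load 40/250]
  150 → locker 2  [load 190/250]
  40 → locker 2  [load 230/250]
  190 → locker 3 (new)  [load 190/250]
  80 → locker 4 (new)  [load 80/250]
  170 → locker 4  [load 250/250]
  80 → locker 5 (new)  [load 80/250]
  80 → locker 5  [load 160/250]
  110 → locker 6 (new)  [load 110/250]
  90 → locker 5  [load 250/250]
  80 → locker 6  [load 190/250]
  130 → locker 7 (new)  [load 130/250]
7 storage lockers opened.

7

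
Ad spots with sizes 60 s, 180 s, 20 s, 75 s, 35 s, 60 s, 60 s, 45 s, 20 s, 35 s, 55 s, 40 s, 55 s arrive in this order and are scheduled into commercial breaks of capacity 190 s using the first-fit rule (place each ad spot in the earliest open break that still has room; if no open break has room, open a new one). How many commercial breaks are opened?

4

  60 → break 1 (new)  [load 60/190]
  180 → break 2 (new)  [load 180/190]
  20 → break 1  [load 80/190]
  75 → break 1  [load 155/190]
  35 → break 1  [load 190/190]
  60 → break 3 (new)  [load 60/190]
  60 → break 3  [load 120/190]
  45 → break 3  [load 165/190]
  20 → break 3  [load 185/190]
  35 → break 4 (new)  [load 35/190]
  55 → break 4  [load 90/190]
  40 → break 4  [load 130/190]
  55 → break 4  [load 185/190]
4 commercial breaks opened.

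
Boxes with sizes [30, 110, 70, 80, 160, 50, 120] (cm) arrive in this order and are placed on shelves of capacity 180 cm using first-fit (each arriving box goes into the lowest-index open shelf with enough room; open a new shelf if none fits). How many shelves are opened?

  30 → shelf 1 (new)  [load 30/180]
  110 → shelf 1  [load 140/180]
  70 → shelf 2 (new)  [load 70/180]
  80 → shelf 2  [load 150/180]
  160 → shelf 3 (new)  [load 160/180]
  50 → shelf 4 (new)  [load 50/180]
  120 → shelf 4  [load 170/180]
4 shelves opened.

4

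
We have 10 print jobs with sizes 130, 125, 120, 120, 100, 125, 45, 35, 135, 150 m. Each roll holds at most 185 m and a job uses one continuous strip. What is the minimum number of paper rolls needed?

Total = 150 + 135 + 130 + 125 + 125 + 120 + 120 + 100 + 45 + 35 = 1085 m.
Lower bound: ⌈1085/185⌉ = 6 paper rolls.
Also, 8 print jobs each exceed 185/2 m, and no two of those can share a roll, so at least 8 paper rolls are needed.
A packing using 8 paper rolls:
  roll 1: 150 + 35 = 185
  roll 2: 135 + 45 = 180
  roll 3: 130 = 130
  roll 4: 125 = 125
  roll 5: 125 = 125
  roll 6: 120 = 120
  roll 7: 120 = 120
  roll 8: 100 = 100
This matches the lower bound, so 8 is optimal.

8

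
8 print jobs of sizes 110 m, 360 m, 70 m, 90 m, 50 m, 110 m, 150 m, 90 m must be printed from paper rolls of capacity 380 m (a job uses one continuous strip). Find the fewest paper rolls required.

Total = 360 + 150 + 110 + 110 + 90 + 90 + 70 + 50 = 1030 m.
Lower bound: ⌈1030/380⌉ = 3 paper rolls.
A packing using 3 paper rolls:
  roll 1: 360 = 360
  roll 2: 150 + 110 + 110 = 370
  roll 3: 90 + 90 + 70 + 50 = 300
This matches the lower bound, so 3 is optimal.

3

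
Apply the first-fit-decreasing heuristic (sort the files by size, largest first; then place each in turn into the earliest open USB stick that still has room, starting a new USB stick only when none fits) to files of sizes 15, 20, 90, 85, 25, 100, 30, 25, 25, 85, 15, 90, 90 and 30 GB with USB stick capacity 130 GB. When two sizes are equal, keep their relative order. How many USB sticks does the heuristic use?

Sorted descending: 100, 90, 90, 90, 85, 85, 30, 30, 25, 25, 25, 20, 15, 15.
  100 → USB stick 1 (new)  [load 100/130]
  90 → USB stick 2 (new)  [load 90/130]
  90 → USB stick 3 (new)  [load 90/130]
  90 → USB stick 4 (new)  [load 90/130]
  85 → USB stick 5 (new)  [load 85/130]
  85 → USB stick 6 (new)  [load 85/130]
  30 → USB stick 1  [load 130/130]
  30 → USB stick 2  [load 120/130]
  25 → USB stick 3  [load 115/130]
  25 → USB stick 4  [load 115/130]
  25 → USB stick 5  [load 110/130]
  20 → USB stick 5  [load 130/130]
  15 → USB stick 3  [load 130/130]
  15 → USB stick 4  [load 130/130]
6 USB sticks opened.

6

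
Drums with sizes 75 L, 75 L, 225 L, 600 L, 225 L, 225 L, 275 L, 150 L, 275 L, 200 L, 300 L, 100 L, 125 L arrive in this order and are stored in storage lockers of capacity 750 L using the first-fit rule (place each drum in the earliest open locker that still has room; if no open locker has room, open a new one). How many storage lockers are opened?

  75 → locker 1 (new)  [load 75/750]
  75 → locker 1  [load 150/750]
  225 → locker 1  [load 375/750]
  600 → locker 2 (new)  [load 600/750]
  225 → locker 1  [load 600/750]
  225 → locker 3 (new)  [load 225/750]
  275 → locker 3  [load 500/750]
  150 → locker 1  [load 750/750]
  275 → locker 4 (new)  [load 275/750]
  200 → locker 3  [load 700/750]
  300 → locker 4  [load 575/750]
  100 → locker 2  [load 700/750]
  125 → locker 4  [load 700/750]
4 storage lockers opened.

4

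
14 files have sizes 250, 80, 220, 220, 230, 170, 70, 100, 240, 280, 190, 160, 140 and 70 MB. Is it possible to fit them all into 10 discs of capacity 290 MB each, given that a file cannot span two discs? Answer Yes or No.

Yes

A valid assignment using 10 discs:
  disc 1: 280 = 280
  disc 2: 250 = 250
  disc 3: 240 = 240
  disc 4: 230 = 230
  disc 5: 220 + 70 = 290
  disc 6: 220 + 70 = 290
  disc 7: 190 + 100 = 290
  disc 8: 170 + 80 = 250
  disc 9: 160 = 160
  disc 10: 140 = 140
Every load is within 290 MB, so 10 discs suffice.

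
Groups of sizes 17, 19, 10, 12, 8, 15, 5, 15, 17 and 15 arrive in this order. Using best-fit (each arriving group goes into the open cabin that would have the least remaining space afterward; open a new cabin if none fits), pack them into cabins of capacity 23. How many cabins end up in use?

  17 → cabin 1 (new)  [load 17/23]
  19 → cabin 2 (new)  [load 19/23]
  10 → cabin 3 (new)  [load 10/23]
  12 → cabin 3  [load 22/23]
  8 → cabin 4 (new)  [load 8/23]
  15 → cabin 4  [load 23/23]
  5 → cabin 1  [load 22/23]
  15 → cabin 5 (new)  [load 15/23]
  17 → cabin 6 (new)  [load 17/23]
  15 → cabin 7 (new)  [load 15/23]
7 cabins opened.

7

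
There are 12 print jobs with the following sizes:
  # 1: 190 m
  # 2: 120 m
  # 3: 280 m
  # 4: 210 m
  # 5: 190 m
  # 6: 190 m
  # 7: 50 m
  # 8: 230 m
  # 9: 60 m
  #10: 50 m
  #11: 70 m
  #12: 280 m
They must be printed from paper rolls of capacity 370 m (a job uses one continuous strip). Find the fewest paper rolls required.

7

Total = 280 + 280 + 230 + 210 + 190 + 190 + 190 + 120 + 70 + 60 + 50 + 50 = 1920 m.
Lower bound: ⌈1920/370⌉ = 6 paper rolls.
Also, 7 print jobs each exceed 185 m, and no two of those can share a roll, so at least 7 paper rolls are needed.
A packing using 7 paper rolls:
  roll 1: 280 + 70 = 350
  roll 2: 280 + 60 = 340
  roll 3: 230 + 120 = 350
  roll 4: 210 + 50 + 50 = 310
  roll 5: 190 = 190
  roll 6: 190 = 190
  roll 7: 190 = 190
This matches the lower bound, so 7 is optimal.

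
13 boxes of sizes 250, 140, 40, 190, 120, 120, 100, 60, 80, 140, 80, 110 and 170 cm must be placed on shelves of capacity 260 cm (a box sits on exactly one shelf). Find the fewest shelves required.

Total = 250 + 190 + 170 + 140 + 140 + 120 + 120 + 110 + 100 + 80 + 80 + 60 + 40 = 1600 cm.
Lower bound: ⌈1600/260⌉ = 7 shelves.
A packing using 7 shelves:
  shelf 1: 250 = 250
  shelf 2: 190 + 60 = 250
  shelf 3: 170 + 80 = 250
  shelf 4: 140 + 120 = 260
  shelf 5: 140 + 120 = 260
  shelf 6: 110 + 100 + 40 = 250
  shelf 7: 80 = 80
This matches the lower bound, so 7 is optimal.

7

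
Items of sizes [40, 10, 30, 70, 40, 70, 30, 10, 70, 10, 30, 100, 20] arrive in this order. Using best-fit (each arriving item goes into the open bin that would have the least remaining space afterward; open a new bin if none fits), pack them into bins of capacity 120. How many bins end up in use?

5

  40 → bin 1 (new)  [load 40/120]
  10 → bin 1  [load 50/120]
  30 → bin 1  [load 80/120]
  70 → bin 2 (new)  [load 70/120]
  40 → bin 1  [load 120/120]
  70 → bin 3 (new)  [load 70/120]
  30 → bin 2  [load 100/120]
  10 → bin 2  [load 110/120]
  70 → bin 4 (new)  [load 70/120]
  10 → bin 2  [load 120/120]
  30 → bin 3  [load 100/120]
  100 → bin 5 (new)  [load 100/120]
  20 → bin 3  [load 120/120]
5 bins opened.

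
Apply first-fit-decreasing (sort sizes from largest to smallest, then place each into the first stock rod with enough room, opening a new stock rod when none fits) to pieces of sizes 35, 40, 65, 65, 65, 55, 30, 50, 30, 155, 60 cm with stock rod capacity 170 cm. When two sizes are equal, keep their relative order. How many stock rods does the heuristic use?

Sorted descending: 155, 65, 65, 65, 60, 55, 50, 40, 35, 30, 30.
  155 → stock rod 1 (new)  [load 155/170]
  65 → stock rod 2 (new)  [load 65/170]
  65 → stock rod 2  [load 130/170]
  65 → stock rod 3 (new)  [load 65/170]
  60 → stock rod 3  [load 125/170]
  55 → stock rod 4 (new)  [load 55/170]
  50 → stock rod 4  [load 105/170]
  40 → stock rod 2  [load 170/170]
  35 → stock rod 3  [load 160/170]
  30 → stock rod 4  [load 135/170]
  30 → stock rod 4  [load 165/170]
4 stock rods opened.

4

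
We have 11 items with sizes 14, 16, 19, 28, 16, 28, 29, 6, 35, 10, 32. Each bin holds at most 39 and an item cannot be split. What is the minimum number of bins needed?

Total = 35 + 32 + 29 + 28 + 28 + 19 + 16 + 16 + 14 + 10 + 6 = 233.
Lower bound: ⌈233/39⌉ = 6 bins.
A packing using 7 bins:
  bin 1: 35 = 35
  bin 2: 32 + 6 = 38
  bin 3: 29 + 10 = 39
  bin 4: 28 = 28
  bin 5: 28 = 28
  bin 6: 19 + 16 = 35
  bin 7: 16 + 14 = 30
No arrangement into 6 bins stays within capacity, so 7 is optimal.

7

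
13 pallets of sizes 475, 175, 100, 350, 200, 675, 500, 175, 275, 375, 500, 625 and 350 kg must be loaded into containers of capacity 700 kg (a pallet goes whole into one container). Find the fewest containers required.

Total = 675 + 625 + 500 + 500 + 475 + 375 + 350 + 350 + 275 + 200 + 175 + 175 + 100 = 4775 kg.
Lower bound: ⌈4775/700⌉ = 7 containers.
A packing using 8 containers:
  container 1: 675 = 675
  container 2: 625 = 625
  container 3: 500 + 200 = 700
  container 4: 500 + 175 = 675
  container 5: 475 + 175 = 650
  container 6: 375 + 275 = 650
  container 7: 350 + 350 = 700
  container 8: 100 = 100
No arrangement into 7 containers stays within capacity, so 8 is optimal.

8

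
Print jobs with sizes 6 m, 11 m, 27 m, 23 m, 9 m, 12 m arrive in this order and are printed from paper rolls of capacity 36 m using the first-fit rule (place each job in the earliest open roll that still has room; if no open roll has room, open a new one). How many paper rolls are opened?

3

  6 → roll 1 (new)  [load 6/36]
  11 → roll 1  [load 17/36]
  27 → roll 2 (new)  [load 27/36]
  23 → roll 3 (new)  [load 23/36]
  9 → roll 1  [load 26/36]
  12 → roll 3  [load 35/36]
3 paper rolls opened.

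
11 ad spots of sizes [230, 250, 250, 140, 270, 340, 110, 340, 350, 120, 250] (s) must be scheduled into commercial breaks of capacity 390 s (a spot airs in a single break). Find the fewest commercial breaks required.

8

Total = 350 + 340 + 340 + 270 + 250 + 250 + 250 + 230 + 140 + 120 + 110 = 2650 s.
Lower bound: ⌈2650/390⌉ = 7 commercial breaks.
Also, 8 ad spots each exceed 195 s, and no two of those can share a break, so at least 8 commercial breaks are needed.
A packing using 8 commercial breaks:
  break 1: 350 = 350
  break 2: 340 = 340
  break 3: 340 = 340
  break 4: 270 + 120 = 390
  break 5: 250 + 140 = 390
  break 6: 250 + 110 = 360
  break 7: 250 = 250
  break 8: 230 = 230
This matches the lower bound, so 8 is optimal.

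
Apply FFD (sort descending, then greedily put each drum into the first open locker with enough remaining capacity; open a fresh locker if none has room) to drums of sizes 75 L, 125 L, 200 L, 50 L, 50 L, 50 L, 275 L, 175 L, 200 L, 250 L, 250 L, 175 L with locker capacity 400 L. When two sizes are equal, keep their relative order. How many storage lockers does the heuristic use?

Sorted descending: 275, 250, 250, 200, 200, 175, 175, 125, 75, 50, 50, 50.
  275 → locker 1 (new)  [load 275/400]
  250 → locker 2 (new)  [load 250/400]
  250 → locker 3 (new)  [load 250/400]
  200 → locker 4 (new)  [load 200/400]
  200 → locker 4  [load 400/400]
  175 → locker 5 (new)  [load 175/400]
  175 → locker 5  [load 350/400]
  125 → locker 1  [load 400/400]
  75 → locker 2  [load 325/400]
  50 → locker 2  [load 375/400]
  50 → locker 3  [load 300/400]
  50 → locker 3  [load 350/400]
5 storage lockers opened.

5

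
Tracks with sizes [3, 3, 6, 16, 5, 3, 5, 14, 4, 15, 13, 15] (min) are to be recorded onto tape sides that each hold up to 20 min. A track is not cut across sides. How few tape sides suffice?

6

Total = 16 + 15 + 15 + 14 + 13 + 6 + 5 + 5 + 4 + 3 + 3 + 3 = 102 min.
Lower bound: ⌈102/20⌉ = 6 tape sides.
A packing using 6 tape sides:
  side 1: 16 + 4 = 20
  side 2: 15 + 5 = 20
  side 3: 15 + 5 = 20
  side 4: 14 + 6 = 20
  side 5: 13 + 3 + 3 = 19
  side 6: 3 = 3
This matches the lower bound, so 6 is optimal.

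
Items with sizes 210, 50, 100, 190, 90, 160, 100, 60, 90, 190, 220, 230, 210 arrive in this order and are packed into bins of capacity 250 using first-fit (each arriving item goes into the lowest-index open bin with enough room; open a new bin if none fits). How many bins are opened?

  210 → bin 1 (new)  [load 210/250]
  50 → bin 2 (new)  [load 50/250]
  100 → bin 2  [load 150/250]
  190 → bin 3 (new)  [load 190/250]
  90 → bin 2  [load 240/250]
  160 → bin 4 (new)  [load 160/250]
  100 → bin 5 (new)  [load 100/250]
  60 → bin 3  [load 250/250]
  90 → bin 4  [load 250/250]
  190 → bin 6 (new)  [load 190/250]
  220 → bin 7 (new)  [load 220/250]
  230 → bin 8 (new)  [load 230/250]
  210 → bin 9 (new)  [load 210/250]
9 bins opened.

9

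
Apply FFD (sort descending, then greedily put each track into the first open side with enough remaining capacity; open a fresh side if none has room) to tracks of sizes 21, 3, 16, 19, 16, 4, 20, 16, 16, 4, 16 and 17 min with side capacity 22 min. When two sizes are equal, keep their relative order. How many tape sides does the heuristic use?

9

Sorted descending: 21, 20, 19, 17, 16, 16, 16, 16, 16, 4, 4, 3.
  21 → side 1 (new)  [load 21/22]
  20 → side 2 (new)  [load 20/22]
  19 → side 3 (new)  [load 19/22]
  17 → side 4 (new)  [load 17/22]
  16 → side 5 (new)  [load 16/22]
  16 → side 6 (new)  [load 16/22]
  16 → side 7 (new)  [load 16/22]
  16 → side 8 (new)  [load 16/22]
  16 → side 9 (new)  [load 16/22]
  4 → side 4  [load 21/22]
  4 → side 5  [load 20/22]
  3 → side 3  [load 22/22]
9 tape sides opened.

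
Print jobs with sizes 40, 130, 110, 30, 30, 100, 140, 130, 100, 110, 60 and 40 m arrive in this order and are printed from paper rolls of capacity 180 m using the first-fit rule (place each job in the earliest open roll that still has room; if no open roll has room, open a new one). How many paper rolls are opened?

  40 → roll 1 (new)  [load 40/180]
  130 → roll 1  [load 170/180]
  110 → roll 2 (new)  [load 110/180]
  30 → roll 2  [load 140/180]
  30 → roll 2  [load 170/180]
  100 → roll 3 (new)  [load 100/180]
  140 → roll 4 (new)  [load 140/180]
  130 → roll 5 (new)  [load 130/180]
  100 → roll 6 (new)  [load 100/180]
  110 → roll 7 (new)  [load 110/180]
  60 → roll 3  [load 160/180]
  40 → roll 4  [load 180/180]
7 paper rolls opened.

7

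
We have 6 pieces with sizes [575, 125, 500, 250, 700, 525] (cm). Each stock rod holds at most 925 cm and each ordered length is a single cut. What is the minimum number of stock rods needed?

4

Total = 700 + 575 + 525 + 500 + 250 + 125 = 2675 cm.
Lower bound: ⌈2675/925⌉ = 3 stock rods.
Also, 4 pieces each exceed 925/2 cm, and no two of those can share a stock rod, so at least 4 stock rods are needed.
A packing using 4 stock rods:
  stock rod 1: 700 + 125 = 825
  stock rod 2: 575 + 250 = 825
  stock rod 3: 525 = 525
  stock rod 4: 500 = 500
This matches the lower bound, so 4 is optimal.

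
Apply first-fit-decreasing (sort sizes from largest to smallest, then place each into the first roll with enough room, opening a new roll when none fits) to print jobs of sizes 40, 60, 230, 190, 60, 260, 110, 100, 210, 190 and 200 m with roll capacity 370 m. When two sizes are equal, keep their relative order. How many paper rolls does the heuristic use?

6

Sorted descending: 260, 230, 210, 200, 190, 190, 110, 100, 60, 60, 40.
  260 → roll 1 (new)  [load 260/370]
  230 → roll 2 (new)  [load 230/370]
  210 → roll 3 (new)  [load 210/370]
  200 → roll 4 (new)  [load 200/370]
  190 → roll 5 (new)  [load 190/370]
  190 → roll 6 (new)  [load 190/370]
  110 → roll 1  [load 370/370]
  100 → roll 2  [load 330/370]
  60 → roll 3  [load 270/370]
  60 → roll 3  [load 330/370]
  40 → roll 2  [load 370/370]
6 paper rolls opened.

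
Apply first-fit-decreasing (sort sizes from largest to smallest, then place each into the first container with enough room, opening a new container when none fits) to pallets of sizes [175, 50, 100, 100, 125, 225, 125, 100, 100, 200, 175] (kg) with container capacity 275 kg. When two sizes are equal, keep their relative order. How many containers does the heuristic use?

6

Sorted descending: 225, 200, 175, 175, 125, 125, 100, 100, 100, 100, 50.
  225 → container 1 (new)  [load 225/275]
  200 → container 2 (new)  [load 200/275]
  175 → container 3 (new)  [load 175/275]
  175 → container 4 (new)  [load 175/275]
  125 → container 5 (new)  [load 125/275]
  125 → container 5  [load 250/275]
  100 → container 3  [load 275/275]
  100 → container 4  [load 275/275]
  100 → container 6 (new)  [load 100/275]
  100 → container 6  [load 200/275]
  50 → container 1  [load 275/275]
6 containers opened.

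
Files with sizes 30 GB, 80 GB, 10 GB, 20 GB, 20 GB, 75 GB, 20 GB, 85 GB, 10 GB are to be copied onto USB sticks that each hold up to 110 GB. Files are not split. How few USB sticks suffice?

Total = 85 + 80 + 75 + 30 + 20 + 20 + 20 + 10 + 10 = 350 GB.
Lower bound: ⌈350/110⌉ = 4 USB sticks.
A packing using 4 USB sticks:
  USB stick 1: 85 + 20 = 105
  USB stick 2: 80 + 30 = 110
  USB stick 3: 75 + 20 + 10 = 105
  USB stick 4: 20 + 10 = 30
This matches the lower bound, so 4 is optimal.

4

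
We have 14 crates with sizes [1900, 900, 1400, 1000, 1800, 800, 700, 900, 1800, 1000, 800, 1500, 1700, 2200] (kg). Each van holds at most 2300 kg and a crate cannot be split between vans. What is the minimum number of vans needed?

Total = 2200 + 1900 + 1800 + 1800 + 1700 + 1500 + 1400 + 1000 + 1000 + 900 + 900 + 800 + 800 + 700 = 18400 kg.
Lower bound: ⌈18400/2300⌉ = 8 vans.
A packing using 10 vans:
  van 1: 2200 = 2200
  van 2: 1900 = 1900
  van 3: 1800 = 1800
  van 4: 1800 = 1800
  van 5: 1700 = 1700
  van 6: 1500 + 800 = 2300
  van 7: 1400 + 900 = 2300
  van 8: 1000 + 1000 = 2000
  van 9: 900 + 800 = 1700
  van 10: 700 = 700
No arrangement into 9 vans stays within capacity, so 10 is optimal.

10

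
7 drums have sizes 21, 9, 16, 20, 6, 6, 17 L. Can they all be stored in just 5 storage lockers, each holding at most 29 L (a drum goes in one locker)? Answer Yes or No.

A valid assignment using 4 storage lockers:
  locker 1: 21 + 6 = 27
  locker 2: 20 + 9 = 29
  locker 3: 17 + 6 = 23
  locker 4: 16 = 16
That uses only 4 ≤ 5, so 5 storage lockers are enough.

Yes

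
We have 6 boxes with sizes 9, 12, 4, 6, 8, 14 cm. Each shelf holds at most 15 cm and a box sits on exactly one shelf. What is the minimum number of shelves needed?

4

Total = 14 + 12 + 9 + 8 + 6 + 4 = 53 cm.
Lower bound: ⌈53/15⌉ = 4 shelves.
A packing using 4 shelves:
  shelf 1: 14 = 14
  shelf 2: 12 = 12
  shelf 3: 9 + 6 = 15
  shelf 4: 8 + 4 = 12
This matches the lower bound, so 4 is optimal.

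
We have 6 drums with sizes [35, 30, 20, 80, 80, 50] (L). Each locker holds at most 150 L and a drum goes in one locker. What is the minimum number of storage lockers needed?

2

Total = 80 + 80 + 50 + 35 + 30 + 20 = 295 L.
Lower bound: ⌈295/150⌉ = 2 storage lockers.
A packing using 2 storage lockers:
  locker 1: 80 + 50 + 20 = 150
  locker 2: 80 + 35 + 30 = 145
This matches the lower bound, so 2 is optimal.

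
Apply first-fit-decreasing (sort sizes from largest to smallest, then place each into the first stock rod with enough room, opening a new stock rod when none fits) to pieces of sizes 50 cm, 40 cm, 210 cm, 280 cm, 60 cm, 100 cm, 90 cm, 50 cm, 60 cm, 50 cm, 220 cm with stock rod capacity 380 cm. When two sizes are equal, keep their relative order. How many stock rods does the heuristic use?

Sorted descending: 280, 220, 210, 100, 90, 60, 60, 50, 50, 50, 40.
  280 → stock rod 1 (new)  [load 280/380]
  220 → stock rod 2 (new)  [load 220/380]
  210 → stock rod 3 (new)  [load 210/380]
  100 → stock rod 1  [load 380/380]
  90 → stock rod 2  [load 310/380]
  60 → stock rod 2  [load 370/380]
  60 → stock rod 3  [load 270/380]
  50 → stock rod 3  [load 320/380]
  50 → stock rod 3  [load 370/380]
  50 → stock rod 4 (new)  [load 50/380]
  40 → stock rod 4  [load 90/380]
4 stock rods opened.

4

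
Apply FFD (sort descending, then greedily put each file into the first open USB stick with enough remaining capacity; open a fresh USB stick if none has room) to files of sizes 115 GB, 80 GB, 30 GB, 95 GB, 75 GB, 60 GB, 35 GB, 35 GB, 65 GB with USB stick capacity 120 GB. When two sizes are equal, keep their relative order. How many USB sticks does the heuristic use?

Sorted descending: 115, 95, 80, 75, 65, 60, 35, 35, 30.
  115 → USB stick 1 (new)  [load 115/120]
  95 → USB stick 2 (new)  [load 95/120]
  80 → USB stick 3 (new)  [load 80/120]
  75 → USB stick 4 (new)  [load 75/120]
  65 → USB stick 5 (new)  [load 65/120]
  60 → USB stick 6 (new)  [load 60/120]
  35 → USB stick 3  [load 115/120]
  35 → USB stick 4  [load 110/120]
  30 → USB stick 5  [load 95/120]
6 USB sticks opened.

6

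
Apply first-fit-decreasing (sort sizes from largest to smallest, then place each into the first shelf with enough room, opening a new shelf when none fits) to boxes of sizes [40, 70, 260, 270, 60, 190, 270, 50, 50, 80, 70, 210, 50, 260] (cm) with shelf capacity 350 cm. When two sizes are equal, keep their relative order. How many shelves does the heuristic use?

6

Sorted descending: 270, 270, 260, 260, 210, 190, 80, 70, 70, 60, 50, 50, 50, 40.
  270 → shelf 1 (new)  [load 270/350]
  270 → shelf 2 (new)  [load 270/350]
  260 → shelf 3 (new)  [load 260/350]
  260 → shelf 4 (new)  [load 260/350]
  210 → shelf 5 (new)  [load 210/350]
  190 → shelf 6 (new)  [load 190/350]
  80 → shelf 1  [load 350/350]
  70 → shelf 2  [load 340/350]
  70 → shelf 3  [load 330/350]
  60 → shelf 4  [load 320/350]
  50 → shelf 5  [load 260/350]
  50 → shelf 5  [load 310/350]
  50 → shelf 6  [load 240/350]
  40 → shelf 5  [load 350/350]
6 shelves opened.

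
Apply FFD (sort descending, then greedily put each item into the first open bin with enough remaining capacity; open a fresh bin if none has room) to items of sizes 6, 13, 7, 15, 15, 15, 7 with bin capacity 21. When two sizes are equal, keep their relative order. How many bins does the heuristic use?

Sorted descending: 15, 15, 15, 13, 7, 7, 6.
  15 → bin 1 (new)  [load 15/21]
  15 → bin 2 (new)  [load 15/21]
  15 → bin 3 (new)  [load 15/21]
  13 → bin 4 (new)  [load 13/21]
  7 → bin 4  [load 20/21]
  7 → bin 5 (new)  [load 7/21]
  6 → bin 1  [load 21/21]
5 bins opened.

5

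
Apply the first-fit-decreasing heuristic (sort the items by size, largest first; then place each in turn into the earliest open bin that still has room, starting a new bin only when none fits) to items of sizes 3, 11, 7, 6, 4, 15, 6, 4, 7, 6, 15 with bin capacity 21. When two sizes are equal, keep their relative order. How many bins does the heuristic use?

Sorted descending: 15, 15, 11, 7, 7, 6, 6, 6, 4, 4, 3.
  15 → bin 1 (new)  [load 15/21]
  15 → bin 2 (new)  [load 15/21]
  11 → bin 3 (new)  [load 11/21]
  7 → bin 3  [load 18/21]
  7 → bin 4 (new)  [load 7/21]
  6 → bin 1  [load 21/21]
  6 → bin 2  [load 21/21]
  6 → bin 4  [load 13/21]
  4 → bin 4  [load 17/21]
  4 → bin 4  [load 21/21]
  3 → bin 3  [load 21/21]
4 bins opened.

4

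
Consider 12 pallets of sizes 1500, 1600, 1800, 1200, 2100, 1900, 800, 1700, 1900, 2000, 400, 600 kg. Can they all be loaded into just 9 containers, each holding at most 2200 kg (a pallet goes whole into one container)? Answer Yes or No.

A valid assignment using 9 containers:
  container 1: 2100 = 2100
  container 2: 2000 = 2000
  container 3: 1900 = 1900
  container 4: 1900 = 1900
  container 5: 1800 + 400 = 2200
  container 6: 1700 = 1700
  container 7: 1600 + 600 = 2200
  container 8: 1500 = 1500
  container 9: 1200 + 800 = 2000
Every load is within 2200 kg, so 9 containers suffice.

Yes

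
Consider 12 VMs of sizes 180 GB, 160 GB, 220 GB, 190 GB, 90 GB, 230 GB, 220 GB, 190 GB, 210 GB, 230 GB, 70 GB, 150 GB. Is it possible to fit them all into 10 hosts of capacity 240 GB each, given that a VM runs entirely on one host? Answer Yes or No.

Yes

A valid assignment using 10 hosts:
  host 1: 230 = 230
  host 2: 230 = 230
  host 3: 220 = 220
  host 4: 220 = 220
  host 5: 210 = 210
  host 6: 190 = 190
  host 7: 190 = 190
  host 8: 180 = 180
  host 9: 160 + 70 = 230
  host 10: 150 + 90 = 240
Every load is within 240 GB, so 10 hosts suffice.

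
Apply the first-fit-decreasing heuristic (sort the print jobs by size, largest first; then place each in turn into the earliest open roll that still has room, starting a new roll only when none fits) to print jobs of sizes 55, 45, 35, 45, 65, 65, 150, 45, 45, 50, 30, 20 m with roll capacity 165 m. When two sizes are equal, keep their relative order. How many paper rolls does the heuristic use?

Sorted descending: 150, 65, 65, 55, 50, 45, 45, 45, 45, 35, 30, 20.
  150 → roll 1 (new)  [load 150/165]
  65 → roll 2 (new)  [load 65/165]
  65 → roll 2  [load 130/165]
  55 → roll 3 (new)  [load 55/165]
  50 → roll 3  [load 105/165]
  45 → roll 3  [load 150/165]
  45 → roll 4 (new)  [load 45/165]
  45 → roll 4  [load 90/165]
  45 → roll 4  [load 135/165]
  35 → roll 2  [load 165/165]
  30 → roll 4  [load 165/165]
  20 → roll 5 (new)  [load 20/165]
5 paper rolls opened.

5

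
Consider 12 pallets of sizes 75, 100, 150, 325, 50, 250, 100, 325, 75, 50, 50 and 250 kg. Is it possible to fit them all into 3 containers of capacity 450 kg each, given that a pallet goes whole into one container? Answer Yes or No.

Total = 1800 kg; ⌈1800/450⌉ = 4.
At least 4 containers are required, but only 3 are allowed.

No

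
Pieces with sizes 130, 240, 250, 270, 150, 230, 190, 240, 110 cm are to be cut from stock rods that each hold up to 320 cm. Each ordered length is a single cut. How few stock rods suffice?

7

Total = 270 + 250 + 240 + 240 + 230 + 190 + 150 + 130 + 110 = 1810 cm.
Lower bound: ⌈1810/320⌉ = 6 stock rods.
A packing using 7 stock rods:
  stock rod 1: 270 = 270
  stock rod 2: 250 = 250
  stock rod 3: 240 = 240
  stock rod 4: 240 = 240
  stock rod 5: 230 = 230
  stock rod 6: 190 + 130 = 320
  stock rod 7: 150 + 110 = 260
No arrangement into 6 stock rods stays within capacity, so 7 is optimal.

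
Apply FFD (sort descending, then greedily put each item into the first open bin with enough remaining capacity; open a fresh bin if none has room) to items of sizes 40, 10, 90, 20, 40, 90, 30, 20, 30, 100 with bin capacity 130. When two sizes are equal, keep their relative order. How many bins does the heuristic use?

Sorted descending: 100, 90, 90, 40, 40, 30, 30, 20, 20, 10.
  100 → bin 1 (new)  [load 100/130]
  90 → bin 2 (new)  [load 90/130]
  90 → bin 3 (new)  [load 90/130]
  40 → bin 2  [load 130/130]
  40 → bin 3  [load 130/130]
  30 → bin 1  [load 130/130]
  30 → bin 4 (new)  [load 30/130]
  20 → bin 4  [load 50/130]
  20 → bin 4  [load 70/130]
  10 → bin 4  [load 80/130]
4 bins opened.

4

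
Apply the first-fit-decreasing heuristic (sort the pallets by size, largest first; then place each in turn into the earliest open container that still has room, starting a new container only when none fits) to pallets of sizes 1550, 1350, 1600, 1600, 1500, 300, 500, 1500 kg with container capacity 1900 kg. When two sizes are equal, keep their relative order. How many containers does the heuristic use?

6

Sorted descending: 1600, 1600, 1550, 1500, 1500, 1350, 500, 300.
  1600 → container 1 (new)  [load 1600/1900]
  1600 → container 2 (new)  [load 1600/1900]
  1550 → container 3 (new)  [load 1550/1900]
  1500 → container 4 (new)  [load 1500/1900]
  1500 → container 5 (new)  [load 1500/1900]
  1350 → container 6 (new)  [load 1350/1900]
  500 → container 6  [load 1850/1900]
  300 → container 1  [load 1900/1900]
6 containers opened.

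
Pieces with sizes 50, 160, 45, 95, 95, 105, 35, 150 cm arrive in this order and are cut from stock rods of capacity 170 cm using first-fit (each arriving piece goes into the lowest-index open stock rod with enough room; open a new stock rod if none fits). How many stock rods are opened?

6

  50 → stock rod 1 (new)  [load 50/170]
  160 → stock rod 2 (new)  [load 160/170]
  45 → stock rod 1  [load 95/170]
  95 → stock rod 3 (new)  [load 95/170]
  95 → stock rod 4 (new)  [load 95/170]
  105 → stock rod 5 (new)  [load 105/170]
  35 → stock rod 1  [load 130/170]
  150 → stock rod 6 (new)  [load 150/170]
6 stock rods opened.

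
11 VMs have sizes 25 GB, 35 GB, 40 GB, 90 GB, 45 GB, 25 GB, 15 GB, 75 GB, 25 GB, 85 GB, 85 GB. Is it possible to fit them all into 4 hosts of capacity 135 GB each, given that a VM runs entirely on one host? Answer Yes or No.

Total = 545 GB; ⌈545/135⌉ = 5.
At least 5 hosts are required, but only 4 are allowed.

No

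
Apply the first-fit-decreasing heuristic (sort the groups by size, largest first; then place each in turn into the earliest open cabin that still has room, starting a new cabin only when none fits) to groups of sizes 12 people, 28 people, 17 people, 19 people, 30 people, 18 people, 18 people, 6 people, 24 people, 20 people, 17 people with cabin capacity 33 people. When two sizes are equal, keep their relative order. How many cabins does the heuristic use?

Sorted descending: 30, 28, 24, 20, 19, 18, 18, 17, 17, 12, 6.
  30 → cabin 1 (new)  [load 30/33]
  28 → cabin 2 (new)  [load 28/33]
  24 → cabin 3 (new)  [load 24/33]
  20 → cabin 4 (new)  [load 20/33]
  19 → cabin 5 (new)  [load 19/33]
  18 → cabin 6 (new)  [load 18/33]
  18 → cabin 7 (new)  [load 18/33]
  17 → cabin 8 (new)  [load 17/33]
  17 → cabin 9 (new)  [load 17/33]
  12 → cabin 4  [load 32/33]
  6 → cabin 3  [load 30/33]
9 cabins opened.

9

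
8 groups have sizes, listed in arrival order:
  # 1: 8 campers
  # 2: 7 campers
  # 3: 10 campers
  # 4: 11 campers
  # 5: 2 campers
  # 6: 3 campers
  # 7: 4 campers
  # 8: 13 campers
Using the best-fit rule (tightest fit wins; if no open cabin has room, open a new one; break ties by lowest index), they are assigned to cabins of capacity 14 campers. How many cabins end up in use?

  8 → cabin 1 (new)  [load 8/14]
  7 → cabin 2 (new)  [load 7/14]
  10 → cabin 3 (new)  [load 10/14]
  11 → cabin 4 (new)  [load 11/14]
  2 → cabin 4  [load 13/14]
  3 → cabin 3  [load 13/14]
  4 → cabin 1  [load 12/14]
  13 → cabin 5 (new)  [load 13/14]
5 cabins opened.

5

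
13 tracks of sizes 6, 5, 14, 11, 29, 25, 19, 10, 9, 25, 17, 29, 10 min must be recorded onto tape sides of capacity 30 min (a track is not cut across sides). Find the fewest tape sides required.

8

Total = 29 + 29 + 25 + 25 + 19 + 17 + 14 + 11 + 10 + 10 + 9 + 6 + 5 = 209 min.
Lower bound: ⌈209/30⌉ = 7 tape sides.
A packing using 8 tape sides:
  side 1: 29 = 29
  side 2: 29 = 29
  side 3: 25 + 5 = 30
  side 4: 25 = 25
  side 5: 19 + 11 = 30
  side 6: 17 + 10 = 27
  side 7: 14 + 10 + 6 = 30
  side 8: 9 = 9
No arrangement into 7 tape sides stays within capacity, so 8 is optimal.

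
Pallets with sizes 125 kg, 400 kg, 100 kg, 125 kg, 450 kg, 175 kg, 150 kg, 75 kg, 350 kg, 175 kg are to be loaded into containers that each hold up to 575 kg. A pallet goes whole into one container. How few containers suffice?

4

Total = 450 + 400 + 350 + 175 + 175 + 150 + 125 + 125 + 100 + 75 = 2125 kg.
Lower bound: ⌈2125/575⌉ = 4 containers.
A packing using 4 containers:
  container 1: 450 + 125 = 575
  container 2: 400 + 175 = 575
  container 3: 350 + 175 = 525
  container 4: 150 + 125 + 100 + 75 = 450
This matches the lower bound, so 4 is optimal.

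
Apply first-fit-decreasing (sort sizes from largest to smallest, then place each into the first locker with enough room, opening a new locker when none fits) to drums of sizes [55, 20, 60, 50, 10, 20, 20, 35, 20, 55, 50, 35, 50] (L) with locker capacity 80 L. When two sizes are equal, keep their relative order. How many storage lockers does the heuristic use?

7

Sorted descending: 60, 55, 55, 50, 50, 50, 35, 35, 20, 20, 20, 20, 10.
  60 → locker 1 (new)  [load 60/80]
  55 → locker 2 (new)  [load 55/80]
  55 → locker 3 (new)  [load 55/80]
  50 → locker 4 (new)  [load 50/80]
  50 → locker 5 (new)  [load 50/80]
  50 → locker 6 (new)  [load 50/80]
  35 → locker 7 (new)  [load 35/80]
  35 → locker 7  [load 70/80]
  20 → locker 1  [load 80/80]
  20 → locker 2  [load 75/80]
  20 → locker 3  [load 75/80]
  20 → locker 4  [load 70/80]
  10 → locker 4  [load 80/80]
7 storage lockers opened.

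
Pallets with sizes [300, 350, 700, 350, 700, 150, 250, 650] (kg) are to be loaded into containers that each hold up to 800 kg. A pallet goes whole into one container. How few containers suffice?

5

Total = 700 + 700 + 650 + 350 + 350 + 300 + 250 + 150 = 3450 kg.
Lower bound: ⌈3450/800⌉ = 5 containers.
A packing using 5 containers:
  container 1: 700 = 700
  container 2: 700 = 700
  container 3: 650 + 150 = 800
  container 4: 350 + 350 = 700
  container 5: 300 + 250 = 550
This matches the lower bound, so 5 is optimal.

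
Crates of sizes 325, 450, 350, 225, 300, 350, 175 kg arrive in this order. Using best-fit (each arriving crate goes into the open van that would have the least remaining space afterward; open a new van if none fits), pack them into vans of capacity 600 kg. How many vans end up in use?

5

  325 → van 1 (new)  [load 325/600]
  450 → van 2 (new)  [load 450/600]
  350 → van 3 (new)  [load 350/600]
  225 → van 3  [load 575/600]
  300 → van 4 (new)  [load 300/600]
  350 → van 5 (new)  [load 350/600]
  175 → van 5  [load 525/600]
5 vans opened.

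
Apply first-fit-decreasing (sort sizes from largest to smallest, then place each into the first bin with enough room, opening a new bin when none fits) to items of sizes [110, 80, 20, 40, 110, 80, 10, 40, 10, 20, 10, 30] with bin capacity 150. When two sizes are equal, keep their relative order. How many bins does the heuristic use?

Sorted descending: 110, 110, 80, 80, 40, 40, 30, 20, 20, 10, 10, 10.
  110 → bin 1 (new)  [load 110/150]
  110 → bin 2 (new)  [load 110/150]
  80 → bin 3 (new)  [load 80/150]
  80 → bin 4 (new)  [load 80/150]
  40 → bin 1  [load 150/150]
  40 → bin 2  [load 150/150]
  30 → bin 3  [load 110/150]
  20 → bin 3  [load 130/150]
  20 → bin 3  [load 150/150]
  10 → bin 4  [load 90/150]
  10 → bin 4  [load 100/150]
  10 → bin 4  [load 110/150]
4 bins opened.

4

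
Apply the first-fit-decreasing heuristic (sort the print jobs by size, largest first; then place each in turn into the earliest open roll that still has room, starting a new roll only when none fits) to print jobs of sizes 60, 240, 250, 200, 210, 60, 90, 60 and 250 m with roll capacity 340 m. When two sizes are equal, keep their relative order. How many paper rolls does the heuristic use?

5

Sorted descending: 250, 250, 240, 210, 200, 90, 60, 60, 60.
  250 → roll 1 (new)  [load 250/340]
  250 → roll 2 (new)  [load 250/340]
  240 → roll 3 (new)  [load 240/340]
  210 → roll 4 (new)  [load 210/340]
  200 → roll 5 (new)  [load 200/340]
  90 → roll 1  [load 340/340]
  60 → roll 2  [load 310/340]
  60 → roll 3  [load 300/340]
  60 → roll 4  [load 270/340]
5 paper rolls opened.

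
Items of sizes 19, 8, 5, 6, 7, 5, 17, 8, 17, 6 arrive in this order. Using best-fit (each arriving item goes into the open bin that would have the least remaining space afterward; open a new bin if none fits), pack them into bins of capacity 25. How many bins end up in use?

  19 → bin 1 (new)  [load 19/25]
  8 → bin 2 (new)  [load 8/25]
  5 → bin 1  [load 24/25]
  6 → bin 2  [load 14/25]
  7 → bin 2  [load 21/25]
  5 → bin 3 (new)  [load 5/25]
  17 → bin 3  [load 22/25]
  8 → bin 4 (new)  [load 8/25]
  17 → bin 4  [load 25/25]
  6 → bin 5 (new)  [load 6/25]
5 bins opened.

5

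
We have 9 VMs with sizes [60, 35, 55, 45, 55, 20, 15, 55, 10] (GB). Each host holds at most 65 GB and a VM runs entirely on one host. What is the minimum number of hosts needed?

Total = 60 + 55 + 55 + 55 + 45 + 35 + 20 + 15 + 10 = 350 GB.
Lower bound: ⌈350/65⌉ = 6 hosts.
A packing using 6 hosts:
  host 1: 60 = 60
  host 2: 55 + 10 = 65
  host 3: 55 = 55
  host 4: 55 = 55
  host 5: 45 + 20 = 65
  host 6: 35 + 15 = 50
This matches the lower bound, so 6 is optimal.

6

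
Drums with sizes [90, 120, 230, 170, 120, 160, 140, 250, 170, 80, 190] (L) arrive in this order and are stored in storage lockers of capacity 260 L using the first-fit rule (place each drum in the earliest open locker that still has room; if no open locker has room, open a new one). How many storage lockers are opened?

8

  90 → locker 1 (new)  [load 90/260]
  120 → locker 1  [load 210/260]
  230 → locker 2 (new)  [load 230/260]
  170 → locker 3 (new)  [load 170/260]
  120 → locker 4 (new)  [load 120/260]
  160 → locker 5 (new)  [load 160/260]
  140 → locker 4  [load 260/260]
  250 → locker 6 (new)  [load 250/260]
  170 → locker 7 (new)  [load 170/260]
  80 → locker 3  [load 250/260]
  190 → locker 8 (new)  [load 190/260]
8 storage lockers opened.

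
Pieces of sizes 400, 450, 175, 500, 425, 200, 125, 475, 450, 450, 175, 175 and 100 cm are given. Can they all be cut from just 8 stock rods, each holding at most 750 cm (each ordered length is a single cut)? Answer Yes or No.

Yes

A valid assignment using 7 stock rods:
  stock rod 1: 500 + 200 = 700
  stock rod 2: 475 + 175 + 100 = 750
  stock rod 3: 450 + 175 + 125 = 750
  stock rod 4: 450 + 175 = 625
  stock rod 5: 450 = 450
  stock rod 6: 425 = 425
  stock rod 7: 400 = 400
That uses only 7 ≤ 8, so 8 stock rods are enough.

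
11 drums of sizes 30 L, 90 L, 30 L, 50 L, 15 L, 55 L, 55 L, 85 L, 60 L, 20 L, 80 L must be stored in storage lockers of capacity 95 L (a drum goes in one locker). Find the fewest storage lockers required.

Total = 90 + 85 + 80 + 60 + 55 + 55 + 50 + 30 + 30 + 20 + 15 = 570 L.
Lower bound: ⌈570/95⌉ = 6 storage lockers.
Also, 7 drums each exceed 95/2 L, and no two of those can share a locker, so at least 7 storage lockers are needed.
A packing using 7 storage lockers:
  locker 1: 90 = 90
  locker 2: 85 = 85
  locker 3: 80 + 15 = 95
  locker 4: 60 + 30 = 90
  locker 5: 55 + 30 = 85
  locker 6: 55 + 20 = 75
  locker 7: 50 = 50
This matches the lower bound, so 7 is optimal.

7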